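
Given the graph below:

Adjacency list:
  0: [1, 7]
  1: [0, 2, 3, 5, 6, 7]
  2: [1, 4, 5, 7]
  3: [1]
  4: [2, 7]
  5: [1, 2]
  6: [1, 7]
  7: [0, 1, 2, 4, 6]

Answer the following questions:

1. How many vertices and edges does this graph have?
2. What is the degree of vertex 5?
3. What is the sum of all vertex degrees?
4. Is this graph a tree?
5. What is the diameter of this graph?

Count: 8 vertices, 12 edges.
Vertex 5 has neighbors [1, 2], degree = 2.
Handshaking lemma: 2 * 12 = 24.
A tree on 8 vertices has 7 edges. This graph has 12 edges (5 extra). Not a tree.
Diameter (longest shortest path) = 3.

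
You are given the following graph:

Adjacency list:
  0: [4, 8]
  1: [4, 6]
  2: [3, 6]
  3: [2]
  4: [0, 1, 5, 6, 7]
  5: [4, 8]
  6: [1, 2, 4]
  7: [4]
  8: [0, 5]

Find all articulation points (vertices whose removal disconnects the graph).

An articulation point is a vertex whose removal disconnects the graph.
Articulation points: [2, 4, 6]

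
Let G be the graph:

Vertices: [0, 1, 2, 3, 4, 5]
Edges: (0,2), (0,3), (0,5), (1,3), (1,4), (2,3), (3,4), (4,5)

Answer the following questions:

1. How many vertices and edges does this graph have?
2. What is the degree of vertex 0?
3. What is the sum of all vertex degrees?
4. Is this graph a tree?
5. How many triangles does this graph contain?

Count: 6 vertices, 8 edges.
Vertex 0 has neighbors [2, 3, 5], degree = 3.
Handshaking lemma: 2 * 8 = 16.
A tree on 6 vertices has 5 edges. This graph has 8 edges (3 extra). Not a tree.
Number of triangles = 2.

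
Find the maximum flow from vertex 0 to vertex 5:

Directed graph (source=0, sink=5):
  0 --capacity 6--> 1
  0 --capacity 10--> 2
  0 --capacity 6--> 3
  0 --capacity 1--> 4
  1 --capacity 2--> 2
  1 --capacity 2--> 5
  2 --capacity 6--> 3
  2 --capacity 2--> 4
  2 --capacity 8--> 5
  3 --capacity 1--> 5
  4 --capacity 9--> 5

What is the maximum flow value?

Computing max flow:
  Flow on (0->1): 4/6
  Flow on (0->2): 8/10
  Flow on (0->3): 1/6
  Flow on (0->4): 1/1
  Flow on (1->2): 2/2
  Flow on (1->5): 2/2
  Flow on (2->4): 2/2
  Flow on (2->5): 8/8
  Flow on (3->5): 1/1
  Flow on (4->5): 3/9
Maximum flow = 14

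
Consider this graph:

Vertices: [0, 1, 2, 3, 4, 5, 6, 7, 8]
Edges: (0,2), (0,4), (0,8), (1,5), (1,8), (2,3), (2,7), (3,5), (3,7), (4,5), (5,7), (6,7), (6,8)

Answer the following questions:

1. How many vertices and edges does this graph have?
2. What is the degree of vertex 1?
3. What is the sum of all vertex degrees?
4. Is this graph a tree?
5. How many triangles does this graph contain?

Count: 9 vertices, 13 edges.
Vertex 1 has neighbors [5, 8], degree = 2.
Handshaking lemma: 2 * 13 = 26.
A tree on 9 vertices has 8 edges. This graph has 13 edges (5 extra). Not a tree.
Number of triangles = 2.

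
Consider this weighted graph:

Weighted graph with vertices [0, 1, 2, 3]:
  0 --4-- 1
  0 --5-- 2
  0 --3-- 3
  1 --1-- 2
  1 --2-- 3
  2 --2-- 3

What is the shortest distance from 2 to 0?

Using Dijkstra's algorithm from vertex 2:
Shortest path: 2 -> 0
Total weight: 5 = 5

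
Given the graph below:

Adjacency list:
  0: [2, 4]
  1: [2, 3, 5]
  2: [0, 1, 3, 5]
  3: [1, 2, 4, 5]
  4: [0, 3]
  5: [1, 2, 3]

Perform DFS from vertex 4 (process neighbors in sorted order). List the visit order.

DFS from vertex 4 (neighbors processed in ascending order):
Visit order: 4, 0, 2, 1, 3, 5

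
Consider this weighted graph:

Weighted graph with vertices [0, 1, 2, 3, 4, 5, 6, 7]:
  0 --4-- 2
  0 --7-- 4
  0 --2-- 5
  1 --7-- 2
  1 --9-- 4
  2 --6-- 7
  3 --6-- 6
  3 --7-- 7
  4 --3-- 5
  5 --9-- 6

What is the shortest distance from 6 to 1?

Using Dijkstra's algorithm from vertex 6:
Shortest path: 6 -> 5 -> 4 -> 1
Total weight: 9 + 3 + 9 = 21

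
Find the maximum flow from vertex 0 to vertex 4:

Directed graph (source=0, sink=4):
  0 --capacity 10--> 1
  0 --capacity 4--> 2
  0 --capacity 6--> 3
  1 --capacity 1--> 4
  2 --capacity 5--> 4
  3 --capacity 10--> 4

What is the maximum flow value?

Computing max flow:
  Flow on (0->1): 1/10
  Flow on (0->2): 4/4
  Flow on (0->3): 6/6
  Flow on (1->4): 1/1
  Flow on (2->4): 4/5
  Flow on (3->4): 6/10
Maximum flow = 11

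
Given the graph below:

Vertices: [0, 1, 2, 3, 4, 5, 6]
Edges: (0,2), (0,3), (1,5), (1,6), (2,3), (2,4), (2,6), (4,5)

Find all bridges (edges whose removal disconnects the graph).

No bridges found. The graph is 2-edge-connected (no single edge removal disconnects it).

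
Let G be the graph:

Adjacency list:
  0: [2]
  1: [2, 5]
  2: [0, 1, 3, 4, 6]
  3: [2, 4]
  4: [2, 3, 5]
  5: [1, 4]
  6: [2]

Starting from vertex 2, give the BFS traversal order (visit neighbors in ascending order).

BFS from vertex 2 (neighbors processed in ascending order):
Visit order: 2, 0, 1, 3, 4, 6, 5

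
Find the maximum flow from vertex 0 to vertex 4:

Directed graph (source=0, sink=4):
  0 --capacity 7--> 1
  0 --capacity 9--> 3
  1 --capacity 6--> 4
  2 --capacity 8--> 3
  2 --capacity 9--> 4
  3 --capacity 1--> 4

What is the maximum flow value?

Computing max flow:
  Flow on (0->1): 6/7
  Flow on (0->3): 1/9
  Flow on (1->4): 6/6
  Flow on (3->4): 1/1
Maximum flow = 7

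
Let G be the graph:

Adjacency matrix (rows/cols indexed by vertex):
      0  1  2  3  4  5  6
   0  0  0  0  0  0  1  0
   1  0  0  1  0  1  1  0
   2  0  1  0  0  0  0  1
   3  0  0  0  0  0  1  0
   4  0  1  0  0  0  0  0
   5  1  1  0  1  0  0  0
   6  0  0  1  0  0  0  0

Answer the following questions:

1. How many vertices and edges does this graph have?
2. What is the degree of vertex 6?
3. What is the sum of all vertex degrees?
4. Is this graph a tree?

Count: 7 vertices, 6 edges.
Vertex 6 has neighbors [2], degree = 1.
Handshaking lemma: 2 * 6 = 12.
A graph is a tree iff it is connected and has exactly n-1 edges. This graph is connected (all 7 vertices in one component) and has 7-1 = 6 edges. It is a tree.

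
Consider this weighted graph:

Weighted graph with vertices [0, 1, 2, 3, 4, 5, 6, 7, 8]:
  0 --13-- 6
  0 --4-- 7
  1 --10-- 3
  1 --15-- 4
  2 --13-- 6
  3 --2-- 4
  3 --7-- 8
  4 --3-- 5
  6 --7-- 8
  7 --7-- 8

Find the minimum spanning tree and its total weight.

Applying Kruskal's algorithm (sort edges by weight, add if no cycle):
  Add (3,4) w=2
  Add (4,5) w=3
  Add (0,7) w=4
  Add (3,8) w=7
  Add (6,8) w=7
  Add (7,8) w=7
  Add (1,3) w=10
  Skip (0,6) w=13 (creates cycle)
  Add (2,6) w=13
  Skip (1,4) w=15 (creates cycle)
MST weight = 53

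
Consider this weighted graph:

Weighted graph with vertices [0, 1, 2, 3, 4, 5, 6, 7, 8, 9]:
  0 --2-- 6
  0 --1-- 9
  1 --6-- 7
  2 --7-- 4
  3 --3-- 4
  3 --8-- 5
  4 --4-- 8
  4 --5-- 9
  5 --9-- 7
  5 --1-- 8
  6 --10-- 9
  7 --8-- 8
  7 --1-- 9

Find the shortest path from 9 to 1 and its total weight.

Using Dijkstra's algorithm from vertex 9:
Shortest path: 9 -> 7 -> 1
Total weight: 1 + 6 = 7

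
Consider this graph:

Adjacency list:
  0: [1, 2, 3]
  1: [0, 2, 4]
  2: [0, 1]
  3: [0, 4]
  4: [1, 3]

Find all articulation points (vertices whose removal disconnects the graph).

No articulation points. The graph is biconnected.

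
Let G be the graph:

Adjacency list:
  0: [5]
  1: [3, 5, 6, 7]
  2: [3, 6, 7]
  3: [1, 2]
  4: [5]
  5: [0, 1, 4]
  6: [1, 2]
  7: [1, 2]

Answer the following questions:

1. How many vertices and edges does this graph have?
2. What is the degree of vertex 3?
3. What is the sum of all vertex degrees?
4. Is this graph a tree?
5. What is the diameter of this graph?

Count: 8 vertices, 9 edges.
Vertex 3 has neighbors [1, 2], degree = 2.
Handshaking lemma: 2 * 9 = 18.
A tree on 8 vertices has 7 edges. This graph has 9 edges (2 extra). Not a tree.
Diameter (longest shortest path) = 4.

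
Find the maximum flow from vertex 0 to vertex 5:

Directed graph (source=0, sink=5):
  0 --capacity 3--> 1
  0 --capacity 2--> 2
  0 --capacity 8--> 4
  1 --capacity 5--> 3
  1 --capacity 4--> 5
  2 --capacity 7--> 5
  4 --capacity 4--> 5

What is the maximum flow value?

Computing max flow:
  Flow on (0->1): 3/3
  Flow on (0->2): 2/2
  Flow on (0->4): 4/8
  Flow on (1->5): 3/4
  Flow on (2->5): 2/7
  Flow on (4->5): 4/4
Maximum flow = 9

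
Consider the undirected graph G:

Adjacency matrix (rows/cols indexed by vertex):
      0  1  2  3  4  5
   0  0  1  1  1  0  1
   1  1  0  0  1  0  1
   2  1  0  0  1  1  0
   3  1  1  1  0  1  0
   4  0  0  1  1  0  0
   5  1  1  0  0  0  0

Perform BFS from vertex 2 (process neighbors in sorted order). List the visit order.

BFS from vertex 2 (neighbors processed in ascending order):
Visit order: 2, 0, 3, 4, 1, 5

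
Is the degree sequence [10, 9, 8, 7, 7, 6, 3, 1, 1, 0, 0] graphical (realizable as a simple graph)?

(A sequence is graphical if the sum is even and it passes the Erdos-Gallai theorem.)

Sum of degrees = 52. Sum is even but fails Erdos-Gallai. The sequence is NOT graphical.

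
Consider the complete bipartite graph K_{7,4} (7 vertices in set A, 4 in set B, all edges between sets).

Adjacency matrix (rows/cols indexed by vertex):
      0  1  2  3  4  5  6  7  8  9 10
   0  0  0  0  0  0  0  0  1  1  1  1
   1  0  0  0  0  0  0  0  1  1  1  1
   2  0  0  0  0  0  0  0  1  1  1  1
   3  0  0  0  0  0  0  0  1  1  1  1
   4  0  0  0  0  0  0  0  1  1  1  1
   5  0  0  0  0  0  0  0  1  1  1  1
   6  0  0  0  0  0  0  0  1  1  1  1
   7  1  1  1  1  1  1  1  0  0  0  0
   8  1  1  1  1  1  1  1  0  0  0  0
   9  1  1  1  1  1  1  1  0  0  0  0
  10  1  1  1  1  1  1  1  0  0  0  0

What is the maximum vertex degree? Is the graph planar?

Set-A vertices have degree 4; set-B vertices have degree 7. Maximum degree = max(7,4) = 7.
K_{7,4} contains K_{3,3} as a subgraph (since both sides have >= 3 vertices); by Kuratowski's theorem it is not planar.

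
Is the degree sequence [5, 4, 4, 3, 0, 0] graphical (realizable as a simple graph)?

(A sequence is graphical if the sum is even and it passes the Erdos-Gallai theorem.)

Sum of degrees = 16. Sum is even but fails Erdos-Gallai. The sequence is NOT graphical.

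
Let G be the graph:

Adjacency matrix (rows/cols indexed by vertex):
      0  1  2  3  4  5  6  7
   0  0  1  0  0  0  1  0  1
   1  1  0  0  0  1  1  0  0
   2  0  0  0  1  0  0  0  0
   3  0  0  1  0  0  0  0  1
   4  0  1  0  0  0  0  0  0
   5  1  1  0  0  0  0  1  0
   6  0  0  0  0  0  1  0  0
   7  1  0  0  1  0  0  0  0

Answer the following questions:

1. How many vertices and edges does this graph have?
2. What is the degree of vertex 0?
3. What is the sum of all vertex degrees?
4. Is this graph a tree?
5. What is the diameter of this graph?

Count: 8 vertices, 8 edges.
Vertex 0 has neighbors [1, 5, 7], degree = 3.
Handshaking lemma: 2 * 8 = 16.
A tree on 8 vertices has 7 edges. This graph has 8 edges (1 extra). Not a tree.
Diameter (longest shortest path) = 5.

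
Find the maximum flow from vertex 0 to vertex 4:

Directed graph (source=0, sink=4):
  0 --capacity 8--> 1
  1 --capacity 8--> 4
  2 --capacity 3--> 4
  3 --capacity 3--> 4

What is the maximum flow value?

Computing max flow:
  Flow on (0->1): 8/8
  Flow on (1->4): 8/8
Maximum flow = 8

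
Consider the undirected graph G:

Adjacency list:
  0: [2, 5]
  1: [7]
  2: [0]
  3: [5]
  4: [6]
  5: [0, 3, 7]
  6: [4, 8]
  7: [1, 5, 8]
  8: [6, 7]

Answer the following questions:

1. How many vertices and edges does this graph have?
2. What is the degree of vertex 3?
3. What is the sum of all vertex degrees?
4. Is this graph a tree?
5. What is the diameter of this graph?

Count: 9 vertices, 8 edges.
Vertex 3 has neighbors [5], degree = 1.
Handshaking lemma: 2 * 8 = 16.
A graph is a tree iff it is connected and has exactly n-1 edges. This graph is connected (all 9 vertices in one component) and has 9-1 = 8 edges. It is a tree.
Diameter (longest shortest path) = 6.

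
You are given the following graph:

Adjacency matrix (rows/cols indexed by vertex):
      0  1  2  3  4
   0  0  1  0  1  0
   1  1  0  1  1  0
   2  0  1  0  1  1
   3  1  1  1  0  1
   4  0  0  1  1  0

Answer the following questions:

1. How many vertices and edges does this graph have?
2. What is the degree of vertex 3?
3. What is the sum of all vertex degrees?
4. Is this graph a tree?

Count: 5 vertices, 7 edges.
Vertex 3 has neighbors [0, 1, 2, 4], degree = 4.
Handshaking lemma: 2 * 7 = 14.
A tree on 5 vertices has 4 edges. This graph has 7 edges (3 extra). Not a tree.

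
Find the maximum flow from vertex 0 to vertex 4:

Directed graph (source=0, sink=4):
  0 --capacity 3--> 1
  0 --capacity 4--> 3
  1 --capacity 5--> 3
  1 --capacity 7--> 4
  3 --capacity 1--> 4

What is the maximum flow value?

Computing max flow:
  Flow on (0->1): 3/3
  Flow on (0->3): 1/4
  Flow on (1->4): 3/7
  Flow on (3->4): 1/1
Maximum flow = 4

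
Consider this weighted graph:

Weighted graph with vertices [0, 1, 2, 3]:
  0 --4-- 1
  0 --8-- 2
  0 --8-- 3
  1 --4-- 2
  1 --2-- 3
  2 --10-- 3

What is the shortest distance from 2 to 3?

Using Dijkstra's algorithm from vertex 2:
Shortest path: 2 -> 1 -> 3
Total weight: 4 + 2 = 6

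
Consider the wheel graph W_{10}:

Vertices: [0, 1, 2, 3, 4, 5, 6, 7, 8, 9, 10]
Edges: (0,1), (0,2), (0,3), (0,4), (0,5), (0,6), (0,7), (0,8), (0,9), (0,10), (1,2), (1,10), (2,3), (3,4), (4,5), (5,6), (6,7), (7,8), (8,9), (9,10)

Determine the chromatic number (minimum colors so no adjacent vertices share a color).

W_{10} = C_{10} plus a hub adjacent to every cycle vertex.
The outer cycle needs 2 colors (even cycle); the hub is adjacent to all of them so needs a fresh color.
Chromatic number = 2 + 1 = 3.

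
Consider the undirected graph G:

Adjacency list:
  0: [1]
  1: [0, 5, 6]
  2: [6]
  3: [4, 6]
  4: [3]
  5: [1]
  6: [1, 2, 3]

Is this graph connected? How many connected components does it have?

Checking connectivity: the graph has 1 connected component(s).
All vertices are reachable from each other. The graph IS connected.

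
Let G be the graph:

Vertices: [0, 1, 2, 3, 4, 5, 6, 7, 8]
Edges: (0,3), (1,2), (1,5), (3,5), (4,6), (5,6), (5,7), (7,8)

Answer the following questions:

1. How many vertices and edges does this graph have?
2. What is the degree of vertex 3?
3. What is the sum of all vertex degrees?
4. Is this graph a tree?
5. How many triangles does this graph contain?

Count: 9 vertices, 8 edges.
Vertex 3 has neighbors [0, 5], degree = 2.
Handshaking lemma: 2 * 8 = 16.
A graph is a tree iff it is connected and has exactly n-1 edges. This graph is connected (all 9 vertices in one component) and has 9-1 = 8 edges. It is a tree.
Number of triangles = 0.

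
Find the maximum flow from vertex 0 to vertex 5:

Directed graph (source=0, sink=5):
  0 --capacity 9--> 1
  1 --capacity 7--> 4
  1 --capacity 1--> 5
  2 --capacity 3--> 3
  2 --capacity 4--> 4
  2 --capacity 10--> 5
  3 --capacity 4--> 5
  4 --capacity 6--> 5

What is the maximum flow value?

Computing max flow:
  Flow on (0->1): 7/9
  Flow on (1->4): 6/7
  Flow on (1->5): 1/1
  Flow on (4->5): 6/6
Maximum flow = 7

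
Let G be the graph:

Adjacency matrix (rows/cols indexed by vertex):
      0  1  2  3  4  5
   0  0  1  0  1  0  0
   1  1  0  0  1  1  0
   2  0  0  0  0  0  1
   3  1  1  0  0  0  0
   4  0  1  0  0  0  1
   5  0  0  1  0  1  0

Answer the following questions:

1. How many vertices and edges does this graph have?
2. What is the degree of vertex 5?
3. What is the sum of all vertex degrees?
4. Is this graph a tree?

Count: 6 vertices, 6 edges.
Vertex 5 has neighbors [2, 4], degree = 2.
Handshaking lemma: 2 * 6 = 12.
A tree on 6 vertices has 5 edges. This graph has 6 edges (1 extra). Not a tree.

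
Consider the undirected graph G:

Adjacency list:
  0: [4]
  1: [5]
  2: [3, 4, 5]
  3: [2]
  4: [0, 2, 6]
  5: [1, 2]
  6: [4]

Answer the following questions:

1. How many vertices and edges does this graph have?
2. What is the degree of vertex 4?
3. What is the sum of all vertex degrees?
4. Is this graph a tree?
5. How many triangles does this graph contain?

Count: 7 vertices, 6 edges.
Vertex 4 has neighbors [0, 2, 6], degree = 3.
Handshaking lemma: 2 * 6 = 12.
A graph is a tree iff it is connected and has exactly n-1 edges. This graph is connected (all 7 vertices in one component) and has 7-1 = 6 edges. It is a tree.
Number of triangles = 0.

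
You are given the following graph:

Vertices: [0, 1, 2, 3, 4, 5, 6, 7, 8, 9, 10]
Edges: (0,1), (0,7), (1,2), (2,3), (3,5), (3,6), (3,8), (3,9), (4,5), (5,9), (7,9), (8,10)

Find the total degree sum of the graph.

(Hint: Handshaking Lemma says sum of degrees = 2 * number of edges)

Count edges: 12 edges.
By Handshaking Lemma: sum of degrees = 2 * 12 = 24.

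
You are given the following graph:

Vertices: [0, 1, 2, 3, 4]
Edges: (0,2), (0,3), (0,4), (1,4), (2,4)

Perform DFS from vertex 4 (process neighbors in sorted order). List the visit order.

DFS from vertex 4 (neighbors processed in ascending order):
Visit order: 4, 0, 2, 3, 1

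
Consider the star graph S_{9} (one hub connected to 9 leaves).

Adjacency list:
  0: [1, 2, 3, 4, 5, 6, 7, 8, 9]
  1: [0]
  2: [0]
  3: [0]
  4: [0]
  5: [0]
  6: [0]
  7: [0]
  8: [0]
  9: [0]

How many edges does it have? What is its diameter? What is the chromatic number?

Star graph S_{9}: the hub connects to all 9 leaves.
Edges = 9.
Diameter = 2 (any leaf to hub is 1, leaf to leaf through hub is 2).
Star graphs are bipartite (hub vs leaves), so chromatic number = 2.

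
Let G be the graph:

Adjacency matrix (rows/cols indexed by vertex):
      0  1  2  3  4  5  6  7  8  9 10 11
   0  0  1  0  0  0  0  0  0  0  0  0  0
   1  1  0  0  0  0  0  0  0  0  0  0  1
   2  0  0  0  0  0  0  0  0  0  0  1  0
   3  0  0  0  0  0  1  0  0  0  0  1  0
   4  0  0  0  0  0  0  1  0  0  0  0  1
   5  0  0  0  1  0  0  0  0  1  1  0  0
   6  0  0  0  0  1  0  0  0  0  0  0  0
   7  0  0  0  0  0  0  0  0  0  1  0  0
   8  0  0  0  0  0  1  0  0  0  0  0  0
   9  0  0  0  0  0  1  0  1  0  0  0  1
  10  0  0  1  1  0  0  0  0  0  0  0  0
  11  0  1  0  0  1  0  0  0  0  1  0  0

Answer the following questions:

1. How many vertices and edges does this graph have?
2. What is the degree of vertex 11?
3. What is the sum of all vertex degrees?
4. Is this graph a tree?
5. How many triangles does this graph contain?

Count: 12 vertices, 11 edges.
Vertex 11 has neighbors [1, 4, 9], degree = 3.
Handshaking lemma: 2 * 11 = 22.
A graph is a tree iff it is connected and has exactly n-1 edges. This graph is connected (all 12 vertices in one component) and has 12-1 = 11 edges. It is a tree.
Number of triangles = 0.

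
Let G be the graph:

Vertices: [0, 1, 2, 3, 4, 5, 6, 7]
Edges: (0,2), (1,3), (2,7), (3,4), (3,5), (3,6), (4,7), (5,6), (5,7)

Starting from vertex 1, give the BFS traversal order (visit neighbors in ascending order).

BFS from vertex 1 (neighbors processed in ascending order):
Visit order: 1, 3, 4, 5, 6, 7, 2, 0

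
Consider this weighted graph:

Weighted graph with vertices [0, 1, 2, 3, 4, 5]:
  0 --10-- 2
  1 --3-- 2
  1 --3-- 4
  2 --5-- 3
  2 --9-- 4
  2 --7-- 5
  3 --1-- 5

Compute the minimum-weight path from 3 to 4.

Using Dijkstra's algorithm from vertex 3:
Shortest path: 3 -> 2 -> 1 -> 4
Total weight: 5 + 3 + 3 = 11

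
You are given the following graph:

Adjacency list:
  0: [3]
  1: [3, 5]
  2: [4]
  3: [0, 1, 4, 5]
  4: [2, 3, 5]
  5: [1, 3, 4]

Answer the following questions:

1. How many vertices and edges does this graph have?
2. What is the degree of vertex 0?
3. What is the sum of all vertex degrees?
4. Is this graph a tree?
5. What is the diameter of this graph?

Count: 6 vertices, 7 edges.
Vertex 0 has neighbors [3], degree = 1.
Handshaking lemma: 2 * 7 = 14.
A tree on 6 vertices has 5 edges. This graph has 7 edges (2 extra). Not a tree.
Diameter (longest shortest path) = 3.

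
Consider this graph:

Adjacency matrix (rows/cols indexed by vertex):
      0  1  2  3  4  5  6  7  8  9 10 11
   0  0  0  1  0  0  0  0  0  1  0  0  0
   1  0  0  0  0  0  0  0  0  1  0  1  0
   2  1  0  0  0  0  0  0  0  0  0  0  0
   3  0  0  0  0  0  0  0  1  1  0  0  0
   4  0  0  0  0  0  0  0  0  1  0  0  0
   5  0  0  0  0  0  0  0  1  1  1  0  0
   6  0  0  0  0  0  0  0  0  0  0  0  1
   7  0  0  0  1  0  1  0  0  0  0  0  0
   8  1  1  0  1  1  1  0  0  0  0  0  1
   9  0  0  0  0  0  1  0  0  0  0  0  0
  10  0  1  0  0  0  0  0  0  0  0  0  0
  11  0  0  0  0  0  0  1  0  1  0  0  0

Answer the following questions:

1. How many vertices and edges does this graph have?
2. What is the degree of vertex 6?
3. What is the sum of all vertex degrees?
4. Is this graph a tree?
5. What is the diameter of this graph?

Count: 12 vertices, 12 edges.
Vertex 6 has neighbors [11], degree = 1.
Handshaking lemma: 2 * 12 = 24.
A tree on 12 vertices has 11 edges. This graph has 12 edges (1 extra). Not a tree.
Diameter (longest shortest path) = 4.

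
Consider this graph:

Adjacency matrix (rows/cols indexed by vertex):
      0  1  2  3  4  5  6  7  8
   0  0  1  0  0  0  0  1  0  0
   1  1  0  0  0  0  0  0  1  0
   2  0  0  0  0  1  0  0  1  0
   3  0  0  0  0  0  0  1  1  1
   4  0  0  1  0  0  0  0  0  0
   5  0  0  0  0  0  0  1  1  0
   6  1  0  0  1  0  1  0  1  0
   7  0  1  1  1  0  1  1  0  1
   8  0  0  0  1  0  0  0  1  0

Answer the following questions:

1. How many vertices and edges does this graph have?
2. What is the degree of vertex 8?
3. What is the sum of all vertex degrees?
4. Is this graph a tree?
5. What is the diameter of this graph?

Count: 9 vertices, 12 edges.
Vertex 8 has neighbors [3, 7], degree = 2.
Handshaking lemma: 2 * 12 = 24.
A tree on 9 vertices has 8 edges. This graph has 12 edges (4 extra). Not a tree.
Diameter (longest shortest path) = 4.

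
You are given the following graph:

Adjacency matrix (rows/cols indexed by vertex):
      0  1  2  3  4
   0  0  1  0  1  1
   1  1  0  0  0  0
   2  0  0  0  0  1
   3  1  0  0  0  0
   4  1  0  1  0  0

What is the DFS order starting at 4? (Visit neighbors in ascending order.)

DFS from vertex 4 (neighbors processed in ascending order):
Visit order: 4, 0, 1, 3, 2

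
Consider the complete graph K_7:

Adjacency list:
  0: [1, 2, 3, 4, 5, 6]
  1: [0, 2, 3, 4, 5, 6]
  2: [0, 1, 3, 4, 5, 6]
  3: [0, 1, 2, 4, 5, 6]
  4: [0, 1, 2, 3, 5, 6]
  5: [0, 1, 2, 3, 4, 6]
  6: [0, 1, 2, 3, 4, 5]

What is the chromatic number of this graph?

In K_7, every vertex is adjacent to every other vertex.
Each vertex needs a unique color.
Chromatic number = 7.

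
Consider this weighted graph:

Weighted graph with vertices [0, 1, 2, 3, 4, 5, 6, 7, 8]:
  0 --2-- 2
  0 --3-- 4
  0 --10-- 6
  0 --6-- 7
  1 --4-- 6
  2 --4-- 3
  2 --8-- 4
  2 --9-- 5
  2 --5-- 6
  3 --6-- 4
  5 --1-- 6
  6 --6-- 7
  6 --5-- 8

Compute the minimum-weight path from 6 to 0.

Using Dijkstra's algorithm from vertex 6:
Shortest path: 6 -> 2 -> 0
Total weight: 5 + 2 = 7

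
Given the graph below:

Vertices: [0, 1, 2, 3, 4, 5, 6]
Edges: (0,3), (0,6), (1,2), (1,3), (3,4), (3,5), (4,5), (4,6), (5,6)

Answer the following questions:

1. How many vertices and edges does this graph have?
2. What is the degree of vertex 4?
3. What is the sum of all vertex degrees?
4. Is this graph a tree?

Count: 7 vertices, 9 edges.
Vertex 4 has neighbors [3, 5, 6], degree = 3.
Handshaking lemma: 2 * 9 = 18.
A tree on 7 vertices has 6 edges. This graph has 9 edges (3 extra). Not a tree.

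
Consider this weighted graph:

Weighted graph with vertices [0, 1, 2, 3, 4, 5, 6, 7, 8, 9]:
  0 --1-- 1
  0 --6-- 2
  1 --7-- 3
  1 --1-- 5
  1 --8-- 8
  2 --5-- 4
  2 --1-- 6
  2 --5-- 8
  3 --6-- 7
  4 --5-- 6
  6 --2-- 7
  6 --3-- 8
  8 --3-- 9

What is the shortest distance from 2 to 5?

Using Dijkstra's algorithm from vertex 2:
Shortest path: 2 -> 0 -> 1 -> 5
Total weight: 6 + 1 + 1 = 8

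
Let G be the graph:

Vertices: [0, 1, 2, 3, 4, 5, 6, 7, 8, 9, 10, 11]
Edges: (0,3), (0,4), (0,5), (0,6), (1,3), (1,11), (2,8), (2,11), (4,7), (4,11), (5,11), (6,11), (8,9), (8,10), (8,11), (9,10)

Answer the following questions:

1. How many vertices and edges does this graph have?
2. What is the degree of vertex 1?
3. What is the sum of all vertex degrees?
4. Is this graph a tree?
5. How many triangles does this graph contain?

Count: 12 vertices, 16 edges.
Vertex 1 has neighbors [3, 11], degree = 2.
Handshaking lemma: 2 * 16 = 32.
A tree on 12 vertices has 11 edges. This graph has 16 edges (5 extra). Not a tree.
Number of triangles = 2.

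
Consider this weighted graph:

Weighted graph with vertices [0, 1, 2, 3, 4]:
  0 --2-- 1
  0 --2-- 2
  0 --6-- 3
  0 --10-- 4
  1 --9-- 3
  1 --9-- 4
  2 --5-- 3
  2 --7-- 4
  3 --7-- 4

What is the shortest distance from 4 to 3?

Using Dijkstra's algorithm from vertex 4:
Shortest path: 4 -> 3
Total weight: 7 = 7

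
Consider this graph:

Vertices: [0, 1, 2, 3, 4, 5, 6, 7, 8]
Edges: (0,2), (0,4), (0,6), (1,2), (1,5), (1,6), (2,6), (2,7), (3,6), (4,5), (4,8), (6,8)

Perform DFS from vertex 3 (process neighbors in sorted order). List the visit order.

DFS from vertex 3 (neighbors processed in ascending order):
Visit order: 3, 6, 0, 2, 1, 5, 4, 8, 7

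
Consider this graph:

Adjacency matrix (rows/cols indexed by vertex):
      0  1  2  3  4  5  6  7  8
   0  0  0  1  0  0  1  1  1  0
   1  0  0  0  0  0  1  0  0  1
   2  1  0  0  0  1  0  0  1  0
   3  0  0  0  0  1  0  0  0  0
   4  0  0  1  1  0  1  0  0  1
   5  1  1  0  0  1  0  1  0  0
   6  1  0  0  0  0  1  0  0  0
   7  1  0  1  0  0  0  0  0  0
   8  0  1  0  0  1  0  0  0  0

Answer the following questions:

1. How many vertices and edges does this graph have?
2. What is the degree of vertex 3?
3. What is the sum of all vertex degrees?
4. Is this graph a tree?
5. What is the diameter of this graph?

Count: 9 vertices, 12 edges.
Vertex 3 has neighbors [4], degree = 1.
Handshaking lemma: 2 * 12 = 24.
A tree on 9 vertices has 8 edges. This graph has 12 edges (4 extra). Not a tree.
Diameter (longest shortest path) = 3.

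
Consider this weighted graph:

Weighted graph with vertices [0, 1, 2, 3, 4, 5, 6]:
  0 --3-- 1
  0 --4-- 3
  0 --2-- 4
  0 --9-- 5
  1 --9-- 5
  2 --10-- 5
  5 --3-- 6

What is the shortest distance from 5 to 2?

Using Dijkstra's algorithm from vertex 5:
Shortest path: 5 -> 2
Total weight: 10 = 10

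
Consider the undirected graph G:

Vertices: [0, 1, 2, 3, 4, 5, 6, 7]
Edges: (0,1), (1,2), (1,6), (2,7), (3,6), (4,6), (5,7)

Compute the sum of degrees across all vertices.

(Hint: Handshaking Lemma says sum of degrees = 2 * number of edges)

Count edges: 7 edges.
By Handshaking Lemma: sum of degrees = 2 * 7 = 14.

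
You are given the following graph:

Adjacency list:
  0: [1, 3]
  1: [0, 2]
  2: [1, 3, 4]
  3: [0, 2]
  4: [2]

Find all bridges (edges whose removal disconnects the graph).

A bridge is an edge whose removal increases the number of connected components.
Bridges found: (2,4)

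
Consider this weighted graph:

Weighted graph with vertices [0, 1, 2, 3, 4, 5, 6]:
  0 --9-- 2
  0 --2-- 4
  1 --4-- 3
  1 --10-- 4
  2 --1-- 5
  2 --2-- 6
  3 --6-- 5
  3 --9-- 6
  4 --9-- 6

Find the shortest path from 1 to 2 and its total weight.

Using Dijkstra's algorithm from vertex 1:
Shortest path: 1 -> 3 -> 5 -> 2
Total weight: 4 + 6 + 1 = 11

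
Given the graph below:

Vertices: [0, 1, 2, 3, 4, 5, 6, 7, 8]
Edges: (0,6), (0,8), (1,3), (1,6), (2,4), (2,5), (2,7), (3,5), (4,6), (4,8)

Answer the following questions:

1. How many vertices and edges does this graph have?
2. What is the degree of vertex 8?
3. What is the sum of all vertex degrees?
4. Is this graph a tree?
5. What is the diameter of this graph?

Count: 9 vertices, 10 edges.
Vertex 8 has neighbors [0, 4], degree = 2.
Handshaking lemma: 2 * 10 = 20.
A tree on 9 vertices has 8 edges. This graph has 10 edges (2 extra). Not a tree.
Diameter (longest shortest path) = 4.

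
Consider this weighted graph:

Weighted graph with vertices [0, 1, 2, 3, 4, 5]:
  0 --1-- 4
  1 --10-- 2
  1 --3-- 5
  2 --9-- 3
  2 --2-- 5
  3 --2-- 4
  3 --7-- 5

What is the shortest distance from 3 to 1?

Using Dijkstra's algorithm from vertex 3:
Shortest path: 3 -> 5 -> 1
Total weight: 7 + 3 = 10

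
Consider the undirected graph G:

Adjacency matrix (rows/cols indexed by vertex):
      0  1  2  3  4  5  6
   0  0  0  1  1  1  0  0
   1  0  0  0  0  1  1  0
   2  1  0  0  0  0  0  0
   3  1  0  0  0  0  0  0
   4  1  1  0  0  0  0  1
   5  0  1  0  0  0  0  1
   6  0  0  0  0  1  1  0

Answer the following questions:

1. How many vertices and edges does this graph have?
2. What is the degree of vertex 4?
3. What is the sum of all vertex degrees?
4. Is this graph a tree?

Count: 7 vertices, 7 edges.
Vertex 4 has neighbors [0, 1, 6], degree = 3.
Handshaking lemma: 2 * 7 = 14.
A tree on 7 vertices has 6 edges. This graph has 7 edges (1 extra). Not a tree.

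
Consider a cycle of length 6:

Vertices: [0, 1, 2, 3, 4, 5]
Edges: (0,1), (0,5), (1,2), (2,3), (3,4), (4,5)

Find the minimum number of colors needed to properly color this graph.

This is an even cycle (C_6). Even cycles are bipartite.
Chromatic number = 2.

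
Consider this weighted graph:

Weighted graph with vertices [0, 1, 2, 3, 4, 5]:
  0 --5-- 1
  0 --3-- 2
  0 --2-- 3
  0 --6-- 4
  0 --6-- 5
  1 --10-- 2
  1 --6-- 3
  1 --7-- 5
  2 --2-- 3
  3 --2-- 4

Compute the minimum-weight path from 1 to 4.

Using Dijkstra's algorithm from vertex 1:
Shortest path: 1 -> 3 -> 4
Total weight: 6 + 2 = 8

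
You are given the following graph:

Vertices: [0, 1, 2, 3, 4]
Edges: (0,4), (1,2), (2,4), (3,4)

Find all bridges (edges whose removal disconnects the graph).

A bridge is an edge whose removal increases the number of connected components.
Bridges found: (0,4), (1,2), (2,4), (3,4)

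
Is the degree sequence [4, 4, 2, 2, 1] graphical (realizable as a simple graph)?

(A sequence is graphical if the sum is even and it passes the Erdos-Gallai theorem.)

Sum of degrees = 13. Sum is odd, so the sequence is NOT graphical.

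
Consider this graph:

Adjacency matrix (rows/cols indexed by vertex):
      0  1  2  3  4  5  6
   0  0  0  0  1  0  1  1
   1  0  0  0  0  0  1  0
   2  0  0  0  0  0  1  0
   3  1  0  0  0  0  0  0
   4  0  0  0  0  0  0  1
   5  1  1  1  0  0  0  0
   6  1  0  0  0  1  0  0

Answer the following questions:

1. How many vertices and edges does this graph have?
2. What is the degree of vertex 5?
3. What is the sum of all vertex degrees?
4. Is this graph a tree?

Count: 7 vertices, 6 edges.
Vertex 5 has neighbors [0, 1, 2], degree = 3.
Handshaking lemma: 2 * 6 = 12.
A graph is a tree iff it is connected and has exactly n-1 edges. This graph is connected (all 7 vertices in one component) and has 7-1 = 6 edges. It is a tree.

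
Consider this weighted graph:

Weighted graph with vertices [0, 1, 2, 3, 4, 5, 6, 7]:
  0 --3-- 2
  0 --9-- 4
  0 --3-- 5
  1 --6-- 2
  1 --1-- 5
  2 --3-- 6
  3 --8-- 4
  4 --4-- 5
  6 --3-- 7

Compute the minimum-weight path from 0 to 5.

Using Dijkstra's algorithm from vertex 0:
Shortest path: 0 -> 5
Total weight: 3 = 3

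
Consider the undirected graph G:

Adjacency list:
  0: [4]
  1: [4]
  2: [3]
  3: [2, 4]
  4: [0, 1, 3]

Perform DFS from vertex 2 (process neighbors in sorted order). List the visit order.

DFS from vertex 2 (neighbors processed in ascending order):
Visit order: 2, 3, 4, 0, 1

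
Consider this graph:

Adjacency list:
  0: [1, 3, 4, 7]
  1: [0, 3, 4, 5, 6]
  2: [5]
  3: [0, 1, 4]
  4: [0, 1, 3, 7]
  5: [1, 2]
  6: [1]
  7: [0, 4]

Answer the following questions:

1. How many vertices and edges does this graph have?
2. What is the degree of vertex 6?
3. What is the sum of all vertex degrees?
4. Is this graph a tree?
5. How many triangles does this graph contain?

Count: 8 vertices, 11 edges.
Vertex 6 has neighbors [1], degree = 1.
Handshaking lemma: 2 * 11 = 22.
A tree on 8 vertices has 7 edges. This graph has 11 edges (4 extra). Not a tree.
Number of triangles = 5.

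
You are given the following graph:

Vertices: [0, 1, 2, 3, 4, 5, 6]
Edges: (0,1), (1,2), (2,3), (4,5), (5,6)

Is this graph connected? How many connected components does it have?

Checking connectivity: the graph has 2 connected component(s).
Components: [[0, 1, 2, 3], [4, 5, 6]]. The graph is NOT connected.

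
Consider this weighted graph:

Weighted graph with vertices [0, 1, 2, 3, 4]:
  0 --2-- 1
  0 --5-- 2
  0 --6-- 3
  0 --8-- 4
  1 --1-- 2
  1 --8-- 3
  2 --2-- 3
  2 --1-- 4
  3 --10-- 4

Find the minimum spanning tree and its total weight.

Applying Kruskal's algorithm (sort edges by weight, add if no cycle):
  Add (1,2) w=1
  Add (2,4) w=1
  Add (0,1) w=2
  Add (2,3) w=2
  Skip (0,2) w=5 (creates cycle)
  Skip (0,3) w=6 (creates cycle)
  Skip (0,4) w=8 (creates cycle)
  Skip (1,3) w=8 (creates cycle)
  Skip (3,4) w=10 (creates cycle)
MST weight = 6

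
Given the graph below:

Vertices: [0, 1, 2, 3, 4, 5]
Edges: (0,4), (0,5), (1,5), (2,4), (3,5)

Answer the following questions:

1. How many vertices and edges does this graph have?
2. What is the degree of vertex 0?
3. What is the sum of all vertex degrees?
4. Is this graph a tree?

Count: 6 vertices, 5 edges.
Vertex 0 has neighbors [4, 5], degree = 2.
Handshaking lemma: 2 * 5 = 10.
A graph is a tree iff it is connected and has exactly n-1 edges. This graph is connected (all 6 vertices in one component) and has 6-1 = 5 edges. It is a tree.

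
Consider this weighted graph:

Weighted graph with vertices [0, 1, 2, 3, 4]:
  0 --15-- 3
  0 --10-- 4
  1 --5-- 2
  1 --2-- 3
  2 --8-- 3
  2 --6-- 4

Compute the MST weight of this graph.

Applying Kruskal's algorithm (sort edges by weight, add if no cycle):
  Add (1,3) w=2
  Add (1,2) w=5
  Add (2,4) w=6
  Skip (2,3) w=8 (creates cycle)
  Add (0,4) w=10
  Skip (0,3) w=15 (creates cycle)
MST weight = 23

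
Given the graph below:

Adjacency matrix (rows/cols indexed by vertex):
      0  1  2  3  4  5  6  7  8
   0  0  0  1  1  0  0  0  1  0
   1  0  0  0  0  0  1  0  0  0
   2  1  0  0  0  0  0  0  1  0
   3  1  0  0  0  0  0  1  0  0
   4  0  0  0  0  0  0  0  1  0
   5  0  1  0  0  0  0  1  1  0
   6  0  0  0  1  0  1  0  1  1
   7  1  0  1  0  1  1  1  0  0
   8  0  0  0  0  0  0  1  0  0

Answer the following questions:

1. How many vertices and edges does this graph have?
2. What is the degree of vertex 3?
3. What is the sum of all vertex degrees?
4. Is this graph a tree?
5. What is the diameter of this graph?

Count: 9 vertices, 11 edges.
Vertex 3 has neighbors [0, 6], degree = 2.
Handshaking lemma: 2 * 11 = 22.
A tree on 9 vertices has 8 edges. This graph has 11 edges (3 extra). Not a tree.
Diameter (longest shortest path) = 3.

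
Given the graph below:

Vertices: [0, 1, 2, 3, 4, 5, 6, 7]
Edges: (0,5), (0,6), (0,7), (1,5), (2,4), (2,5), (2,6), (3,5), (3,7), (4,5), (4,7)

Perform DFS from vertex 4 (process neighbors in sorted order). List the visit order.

DFS from vertex 4 (neighbors processed in ascending order):
Visit order: 4, 2, 5, 0, 6, 7, 3, 1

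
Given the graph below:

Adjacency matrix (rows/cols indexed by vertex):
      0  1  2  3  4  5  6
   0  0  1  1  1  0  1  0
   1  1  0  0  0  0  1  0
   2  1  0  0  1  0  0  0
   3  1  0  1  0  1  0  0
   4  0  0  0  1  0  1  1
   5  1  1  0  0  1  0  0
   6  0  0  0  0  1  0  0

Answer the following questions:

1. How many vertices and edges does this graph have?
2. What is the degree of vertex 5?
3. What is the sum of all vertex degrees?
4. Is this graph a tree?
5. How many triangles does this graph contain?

Count: 7 vertices, 9 edges.
Vertex 5 has neighbors [0, 1, 4], degree = 3.
Handshaking lemma: 2 * 9 = 18.
A tree on 7 vertices has 6 edges. This graph has 9 edges (3 extra). Not a tree.
Number of triangles = 2.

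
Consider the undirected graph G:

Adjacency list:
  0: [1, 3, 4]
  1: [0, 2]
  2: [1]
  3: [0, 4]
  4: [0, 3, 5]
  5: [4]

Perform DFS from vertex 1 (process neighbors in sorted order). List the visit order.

DFS from vertex 1 (neighbors processed in ascending order):
Visit order: 1, 0, 3, 4, 5, 2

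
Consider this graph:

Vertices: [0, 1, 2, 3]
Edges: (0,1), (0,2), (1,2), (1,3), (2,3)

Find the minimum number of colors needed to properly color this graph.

The graph has a maximum clique of size 3 (lower bound on chromatic number).
A valid 3-coloring: {0: 2, 1: 0, 2: 1, 3: 2}.
Chromatic number = 3.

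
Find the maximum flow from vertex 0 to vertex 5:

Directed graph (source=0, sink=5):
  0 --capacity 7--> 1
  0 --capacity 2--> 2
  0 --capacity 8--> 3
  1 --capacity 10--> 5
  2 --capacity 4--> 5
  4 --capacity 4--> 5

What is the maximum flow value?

Computing max flow:
  Flow on (0->1): 7/7
  Flow on (0->2): 2/2
  Flow on (1->5): 7/10
  Flow on (2->5): 2/4
Maximum flow = 9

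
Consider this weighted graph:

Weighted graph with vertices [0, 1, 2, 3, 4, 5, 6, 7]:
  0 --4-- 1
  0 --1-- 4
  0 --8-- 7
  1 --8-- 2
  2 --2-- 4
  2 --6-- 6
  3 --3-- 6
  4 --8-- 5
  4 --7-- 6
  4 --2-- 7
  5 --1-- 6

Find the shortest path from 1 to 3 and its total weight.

Using Dijkstra's algorithm from vertex 1:
Shortest path: 1 -> 0 -> 4 -> 6 -> 3
Total weight: 4 + 1 + 7 + 3 = 15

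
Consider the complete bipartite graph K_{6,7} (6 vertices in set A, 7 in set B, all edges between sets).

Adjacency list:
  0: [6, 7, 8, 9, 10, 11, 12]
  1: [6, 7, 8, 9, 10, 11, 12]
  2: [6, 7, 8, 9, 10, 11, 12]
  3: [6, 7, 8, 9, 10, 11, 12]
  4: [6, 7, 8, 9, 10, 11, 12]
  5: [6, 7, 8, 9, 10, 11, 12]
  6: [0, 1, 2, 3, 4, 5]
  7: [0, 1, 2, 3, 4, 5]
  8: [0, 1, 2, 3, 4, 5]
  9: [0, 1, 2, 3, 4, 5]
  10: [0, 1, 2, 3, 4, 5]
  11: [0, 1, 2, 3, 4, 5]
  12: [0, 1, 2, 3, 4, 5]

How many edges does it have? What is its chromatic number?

K_{6,7} has 6 * 7 = 42 edges.
Bipartite graphs have chromatic number 2 (color each partition differently).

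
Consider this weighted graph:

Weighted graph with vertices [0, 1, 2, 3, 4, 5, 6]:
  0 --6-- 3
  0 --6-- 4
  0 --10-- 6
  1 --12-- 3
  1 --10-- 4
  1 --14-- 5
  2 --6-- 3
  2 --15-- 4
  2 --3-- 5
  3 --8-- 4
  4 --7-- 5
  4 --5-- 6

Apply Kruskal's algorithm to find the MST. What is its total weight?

Applying Kruskal's algorithm (sort edges by weight, add if no cycle):
  Add (2,5) w=3
  Add (4,6) w=5
  Add (0,3) w=6
  Add (0,4) w=6
  Add (2,3) w=6
  Skip (4,5) w=7 (creates cycle)
  Skip (3,4) w=8 (creates cycle)
  Skip (0,6) w=10 (creates cycle)
  Add (1,4) w=10
  Skip (1,3) w=12 (creates cycle)
  Skip (1,5) w=14 (creates cycle)
  Skip (2,4) w=15 (creates cycle)
MST weight = 36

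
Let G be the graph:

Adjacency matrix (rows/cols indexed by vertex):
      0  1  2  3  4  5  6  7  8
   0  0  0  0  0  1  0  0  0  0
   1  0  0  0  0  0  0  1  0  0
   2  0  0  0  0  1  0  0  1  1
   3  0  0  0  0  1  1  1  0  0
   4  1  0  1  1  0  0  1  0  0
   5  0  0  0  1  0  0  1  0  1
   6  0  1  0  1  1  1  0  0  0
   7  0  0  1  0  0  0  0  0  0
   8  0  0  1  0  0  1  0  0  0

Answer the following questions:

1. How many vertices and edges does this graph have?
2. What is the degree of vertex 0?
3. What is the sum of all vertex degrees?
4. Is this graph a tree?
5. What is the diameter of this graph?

Count: 9 vertices, 11 edges.
Vertex 0 has neighbors [4], degree = 1.
Handshaking lemma: 2 * 11 = 22.
A tree on 9 vertices has 8 edges. This graph has 11 edges (3 extra). Not a tree.
Diameter (longest shortest path) = 4.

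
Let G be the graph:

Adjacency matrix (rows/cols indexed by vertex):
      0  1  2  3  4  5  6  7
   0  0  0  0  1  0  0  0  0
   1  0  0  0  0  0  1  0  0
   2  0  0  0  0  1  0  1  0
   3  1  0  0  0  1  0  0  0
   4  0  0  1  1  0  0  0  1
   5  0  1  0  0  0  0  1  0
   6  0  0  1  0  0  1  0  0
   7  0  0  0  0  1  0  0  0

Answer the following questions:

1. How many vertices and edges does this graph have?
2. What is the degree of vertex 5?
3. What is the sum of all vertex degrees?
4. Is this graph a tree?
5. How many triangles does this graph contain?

Count: 8 vertices, 7 edges.
Vertex 5 has neighbors [1, 6], degree = 2.
Handshaking lemma: 2 * 7 = 14.
A graph is a tree iff it is connected and has exactly n-1 edges. This graph is connected (all 8 vertices in one component) and has 8-1 = 7 edges. It is a tree.
Number of triangles = 0.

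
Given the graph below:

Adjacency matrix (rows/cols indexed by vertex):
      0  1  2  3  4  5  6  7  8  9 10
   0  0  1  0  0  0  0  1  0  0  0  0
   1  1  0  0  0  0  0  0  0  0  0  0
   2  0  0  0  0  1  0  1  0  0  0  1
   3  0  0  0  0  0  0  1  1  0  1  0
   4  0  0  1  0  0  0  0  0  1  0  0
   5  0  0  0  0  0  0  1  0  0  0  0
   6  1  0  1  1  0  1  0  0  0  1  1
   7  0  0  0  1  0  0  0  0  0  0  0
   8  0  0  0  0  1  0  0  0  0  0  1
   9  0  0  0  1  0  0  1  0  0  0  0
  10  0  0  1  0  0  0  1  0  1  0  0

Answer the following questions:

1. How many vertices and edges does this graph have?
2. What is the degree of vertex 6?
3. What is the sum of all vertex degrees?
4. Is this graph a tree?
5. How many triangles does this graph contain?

Count: 11 vertices, 13 edges.
Vertex 6 has neighbors [0, 2, 3, 5, 9, 10], degree = 6.
Handshaking lemma: 2 * 13 = 26.
A tree on 11 vertices has 10 edges. This graph has 13 edges (3 extra). Not a tree.
Number of triangles = 2.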